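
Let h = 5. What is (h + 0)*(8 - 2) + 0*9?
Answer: 30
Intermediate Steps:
(h + 0)*(8 - 2) + 0*9 = (5 + 0)*(8 - 2) + 0*9 = 5*6 + 0 = 30 + 0 = 30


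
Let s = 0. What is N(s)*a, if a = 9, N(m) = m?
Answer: 0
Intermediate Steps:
N(s)*a = 0*9 = 0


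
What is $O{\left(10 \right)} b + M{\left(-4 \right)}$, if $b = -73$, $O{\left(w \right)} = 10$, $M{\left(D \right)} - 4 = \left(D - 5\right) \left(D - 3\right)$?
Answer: $-663$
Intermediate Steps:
$M{\left(D \right)} = 4 + \left(-5 + D\right) \left(-3 + D\right)$ ($M{\left(D \right)} = 4 + \left(D - 5\right) \left(D - 3\right) = 4 + \left(-5 + D\right) \left(-3 + D\right)$)
$O{\left(10 \right)} b + M{\left(-4 \right)} = 10 \left(-73\right) + \left(19 + \left(-4\right)^{2} - -32\right) = -730 + \left(19 + 16 + 32\right) = -730 + 67 = -663$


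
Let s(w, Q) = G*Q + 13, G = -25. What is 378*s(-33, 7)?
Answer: -61236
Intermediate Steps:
s(w, Q) = 13 - 25*Q (s(w, Q) = -25*Q + 13 = 13 - 25*Q)
378*s(-33, 7) = 378*(13 - 25*7) = 378*(13 - 175) = 378*(-162) = -61236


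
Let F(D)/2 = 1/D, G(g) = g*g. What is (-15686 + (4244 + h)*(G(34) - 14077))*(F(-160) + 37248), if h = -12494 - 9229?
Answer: 672938450833847/80 ≈ 8.4117e+12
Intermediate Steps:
h = -21723
G(g) = g**2
F(D) = 2/D
(-15686 + (4244 + h)*(G(34) - 14077))*(F(-160) + 37248) = (-15686 + (4244 - 21723)*(34**2 - 14077))*(2/(-160) + 37248) = (-15686 - 17479*(1156 - 14077))*(2*(-1/160) + 37248) = (-15686 - 17479*(-12921))*(-1/80 + 37248) = (-15686 + 225846159)*(2979839/80) = 225830473*(2979839/80) = 672938450833847/80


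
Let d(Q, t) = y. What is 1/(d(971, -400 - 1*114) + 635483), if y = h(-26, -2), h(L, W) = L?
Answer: 1/635457 ≈ 1.5737e-6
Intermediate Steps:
y = -26
d(Q, t) = -26
1/(d(971, -400 - 1*114) + 635483) = 1/(-26 + 635483) = 1/635457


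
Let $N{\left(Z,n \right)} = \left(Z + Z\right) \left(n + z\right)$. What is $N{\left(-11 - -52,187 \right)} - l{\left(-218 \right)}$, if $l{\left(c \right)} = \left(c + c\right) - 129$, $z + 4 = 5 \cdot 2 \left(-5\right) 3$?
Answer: $3271$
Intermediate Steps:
$z = -154$ ($z = -4 + 5 \cdot 2 \left(-5\right) 3 = -4 + 10 \left(-5\right) 3 = -4 - 150 = -154$)
$l{\left(c \right)} = -129 + 2 c$ ($l{\left(c \right)} = 2 c - 129 = -129 + 2 c$)
$N{\left(Z,n \right)} = 2 Z \left(-154 + n\right)$ ($N{\left(Z,n \right)} = \left(Z + Z\right) \left(n - 154\right) = 2 Z \left(-154 + n\right)$)
$N{\left(-11 - -52,187 \right)} - l{\left(-218 \right)} = 2 \left(-11 - -52\right) \left(-154 + 187\right) - \left(-129 + 2 \left(-218\right)\right) = 2 \left(-11 + 52\right) 33 - \left(-129 - 436\right) = 2 \cdot 41 \cdot 33 - -565 = 2706 + 565 = 3271$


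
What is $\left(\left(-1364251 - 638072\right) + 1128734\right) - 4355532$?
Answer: $-5229121$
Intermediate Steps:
$\left(\left(-1364251 - 638072\right) + 1128734\right) - 4355532 = \left(-2002323 + 1128734\right) - 4355532 = -873589 - 4355532 = -5229121$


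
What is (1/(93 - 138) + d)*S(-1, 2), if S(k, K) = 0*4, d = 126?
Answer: 0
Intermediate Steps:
S(k, K) = 0
(1/(93 - 138) + d)*S(-1, 2) = (1/(93 - 138) + 126)*0 = (1/(-45) + 126)*0 = (-1/45 + 126)*0 = (5669/45)*0 = 0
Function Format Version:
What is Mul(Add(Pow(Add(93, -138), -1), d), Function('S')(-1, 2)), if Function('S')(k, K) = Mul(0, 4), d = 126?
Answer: 0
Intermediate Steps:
Function('S')(k, K) = 0
Mul(Add(Pow(Add(93, -138), -1), d), Function('S')(-1, 2)) = Mul(Add(Pow(Add(93, -138), -1), 126), 0) = Mul(Add(Pow(-45, -1), 126), 0) = Mul(Add(Rational(-1, 45), 126), 0) = Mul(Rational(5669, 45), 0) = 0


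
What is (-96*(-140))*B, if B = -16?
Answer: -215040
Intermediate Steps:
(-96*(-140))*B = -96*(-140)*(-16) = 13440*(-16) = -215040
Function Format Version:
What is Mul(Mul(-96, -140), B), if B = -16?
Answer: -215040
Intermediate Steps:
Mul(Mul(-96, -140), B) = Mul(Mul(-96, -140), -16) = Mul(13440, -16) = -215040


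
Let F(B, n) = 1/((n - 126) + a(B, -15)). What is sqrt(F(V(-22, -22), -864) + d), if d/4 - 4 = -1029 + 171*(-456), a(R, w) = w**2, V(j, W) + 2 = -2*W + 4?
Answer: I*sqrt(20548160185)/255 ≈ 562.14*I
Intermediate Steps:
V(j, W) = 2 - 2*W (V(j, W) = -2 + (-2*W + 4) = -2 + (4 - 2*W) = 2 - 2*W)
d = -316004 (d = 16 + 4*(-1029 + 171*(-456)) = 16 + 4*(-1029 - 77976) = 16 + 4*(-79005) = 16 - 316020 = -316004)
F(B, n) = 1/(99 + n) (F(B, n) = 1/((n - 126) + (-15)**2) = 1/((-126 + n) + 225) = 1/(99 + n))
sqrt(F(V(-22, -22), -864) + d) = sqrt(1/(99 - 864) - 316004) = sqrt(1/(-765) - 316004) = sqrt(-1/765 - 316004) = sqrt(-241743061/765) = I*sqrt(20548160185)/255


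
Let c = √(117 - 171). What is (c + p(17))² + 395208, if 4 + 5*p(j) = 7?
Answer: 9878859/25 + 18*I*√6/5 ≈ 3.9515e+5 + 8.8182*I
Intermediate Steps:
p(j) = ⅗ (p(j) = -⅘ + (⅕)*7 = -⅘ + 7/5 = ⅗)
c = 3*I*√6 (c = √(-54) = 3*I*√6 ≈ 7.3485*I)
(c + p(17))² + 395208 = (3*I*√6 + ⅗)² + 395208 = (⅗ + 3*I*√6)² + 395208 = 395208 + (⅗ + 3*I*√6)²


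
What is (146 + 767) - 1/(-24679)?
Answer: 22531928/24679 ≈ 913.00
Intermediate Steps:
(146 + 767) - 1/(-24679) = 913 - 1*(-1/24679) = 913 + 1/24679 = 22531928/24679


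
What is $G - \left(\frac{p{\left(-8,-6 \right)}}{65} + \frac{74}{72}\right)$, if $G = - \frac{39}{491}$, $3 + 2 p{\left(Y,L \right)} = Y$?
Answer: $- \frac{1174897}{1148940} \approx -1.0226$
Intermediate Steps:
$p{\left(Y,L \right)} = - \frac{3}{2} + \frac{Y}{2}$
$G = - \frac{39}{491}$ ($G = \left(-39\right) \frac{1}{491} = - \frac{39}{491} \approx -0.07943$)
$G - \left(\frac{p{\left(-8,-6 \right)}}{65} + \frac{74}{72}\right) = - \frac{39}{491} - \left(\frac{- \frac{3}{2} + \frac{1}{2} \left(-8\right)}{65} + \frac{74}{72}\right) = - \frac{39}{491} - \left(\left(- \frac{3}{2} - 4\right) \frac{1}{65} + 74 \cdot \frac{1}{72}\right) = - \frac{39}{491} - \left(\left(- \frac{11}{2}\right) \frac{1}{65} + \frac{37}{36}\right) = - \frac{39}{491} - \left(- \frac{11}{130} + \frac{37}{36}\right) = - \frac{39}{491} - \frac{2207}{2340} = - \frac{1174897}{1148940}$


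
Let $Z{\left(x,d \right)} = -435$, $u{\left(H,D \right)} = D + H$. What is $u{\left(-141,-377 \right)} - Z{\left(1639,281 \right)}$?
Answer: $-83$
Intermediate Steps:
$u{\left(-141,-377 \right)} - Z{\left(1639,281 \right)} = \left(-377 - 141\right) - -435 = -518 + 435 = -83$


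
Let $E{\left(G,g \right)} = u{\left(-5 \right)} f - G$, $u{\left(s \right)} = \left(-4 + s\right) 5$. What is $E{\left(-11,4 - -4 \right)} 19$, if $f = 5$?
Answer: $-4066$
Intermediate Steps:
$u{\left(s \right)} = -20 + 5 s$
$E{\left(G,g \right)} = -225 - G$ ($E{\left(G,g \right)} = \left(-20 + 5 \left(-5\right)\right) 5 - G = \left(-20 - 25\right) 5 - G = \left(-45\right) 5 - G = -225 - G$)
$E{\left(-11,4 - -4 \right)} 19 = \left(-225 - -11\right) 19 = \left(-225 + 11\right) 19 = \left(-214\right) 19 = -4066$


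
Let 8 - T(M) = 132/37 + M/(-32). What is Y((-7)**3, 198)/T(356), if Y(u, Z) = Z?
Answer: 19536/1535 ≈ 12.727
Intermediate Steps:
T(M) = 164/37 + M/32 (T(M) = 8 - (132/37 + M/(-32)) = 8 - (132*(1/37) + M*(-1/32)) = 8 - (132/37 - M/32) = 8 + (-132/37 + M/32) = 164/37 + M/32)
Y((-7)**3, 198)/T(356) = 198/(164/37 + (1/32)*356) = 198/(164/37 + 89/8) = 198/(4605/296) = 198*(296/4605) = 19536/1535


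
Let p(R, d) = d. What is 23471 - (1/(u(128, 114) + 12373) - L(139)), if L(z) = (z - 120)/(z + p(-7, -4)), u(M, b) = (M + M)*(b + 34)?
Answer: 159257205509/6785235 ≈ 23471.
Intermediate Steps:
u(M, b) = 2*M*(34 + b) (u(M, b) = (2*M)*(34 + b) = 2*M*(34 + b))
L(z) = (-120 + z)/(-4 + z) (L(z) = (z - 120)/(z - 4) = (-120 + z)/(-4 + z))
23471 - (1/(u(128, 114) + 12373) - L(139)) = 23471 - (1/(2*128*(34 + 114) + 12373) - (-120 + 139)/(-4 + 139)) = 23471 - (1/(2*128*148 + 12373) - 19/135) = 23471 - (1/(37888 + 12373) - 19/135) = 23471 - (1/50261 - 1*19/135) = 23471 - (1/50261 - 19/135) = 23471 - 1*(-954824/6785235) = 23471 + 954824/6785235 = 159257205509/6785235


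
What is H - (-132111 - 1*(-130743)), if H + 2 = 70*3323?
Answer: 233976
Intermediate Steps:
H = 232608 (H = -2 + 70*3323 = -2 + 232610 = 232608)
H - (-132111 - 1*(-130743)) = 232608 - (-132111 - 1*(-130743)) = 232608 - (-132111 + 130743) = 232608 - 1*(-1368) = 232608 + 1368 = 233976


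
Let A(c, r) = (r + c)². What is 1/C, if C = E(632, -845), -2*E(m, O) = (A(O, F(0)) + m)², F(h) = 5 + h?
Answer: -1/249381818912 ≈ -4.0099e-12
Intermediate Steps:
A(c, r) = (c + r)²
E(m, O) = -(m + (5 + O)²)²/2 (E(m, O) = -((O + (5 + 0))² + m)²/2 = -((O + 5)² + m)²/2 = -((5 + O)² + m)²/2 = -(m + (5 + O)²)²/2)
C = -249381818912 (C = -(632 + (5 - 845)²)²/2 = -(632 + (-840)²)²/2 = -(632 + 705600)²/2 = -½*706232² = -½*498763637824 = -249381818912)
1/C = 1/(-249381818912) = -1/249381818912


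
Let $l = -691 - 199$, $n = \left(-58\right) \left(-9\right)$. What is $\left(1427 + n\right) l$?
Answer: $-1734610$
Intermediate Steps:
$n = 522$
$l = -890$
$\left(1427 + n\right) l = \left(1427 + 522\right) \left(-890\right) = 1949 \left(-890\right) = -1734610$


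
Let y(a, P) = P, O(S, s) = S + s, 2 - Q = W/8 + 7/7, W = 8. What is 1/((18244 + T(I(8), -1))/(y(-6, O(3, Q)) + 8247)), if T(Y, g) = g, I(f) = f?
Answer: 2750/6081 ≈ 0.45223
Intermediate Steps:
Q = 0 (Q = 2 - (8/8 + 7/7) = 2 - (8*(1/8) + 7*(1/7)) = 2 - (1 + 1) = 2 - 1*2 = 2 - 2 = 0)
1/((18244 + T(I(8), -1))/(y(-6, O(3, Q)) + 8247)) = 1/((18244 - 1)/((3 + 0) + 8247)) = 1/(18243/(3 + 8247)) = 1/(18243/8250) = 1/(18243*(1/8250)) = 1/(6081/2750) = 2750/6081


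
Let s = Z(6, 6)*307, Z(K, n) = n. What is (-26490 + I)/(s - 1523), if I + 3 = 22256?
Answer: -4237/319 ≈ -13.282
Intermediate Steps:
I = 22253 (I = -3 + 22256 = 22253)
s = 1842 (s = 6*307 = 1842)
(-26490 + I)/(s - 1523) = (-26490 + 22253)/(1842 - 1523) = -4237/319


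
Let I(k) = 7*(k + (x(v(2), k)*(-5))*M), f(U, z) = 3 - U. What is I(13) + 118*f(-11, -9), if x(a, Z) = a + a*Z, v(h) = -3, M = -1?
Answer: 273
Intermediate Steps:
x(a, Z) = a + Z*a
I(k) = -105 - 98*k (I(k) = 7*(k + (-3*(1 + k)*(-5))*(-1)) = 7*(k + ((-3 - 3*k)*(-5))*(-1)) = 7*(k + (15 + 15*k)*(-1)) = 7*(k + (-15 - 15*k)) = 7*(-15 - 14*k) = -105 - 98*k)
I(13) + 118*f(-11, -9) = (-105 - 98*13) + 118*(3 - 1*(-11)) = (-105 - 1274) + 118*(3 + 11) = -1379 + 118*14 = -1379 + 1652 = 273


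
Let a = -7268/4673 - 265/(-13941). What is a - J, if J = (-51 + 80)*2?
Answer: -3878569837/65146293 ≈ -59.536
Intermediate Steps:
J = 58 (J = 29*2 = 58)
a = -100084843/65146293 (a = -7268*1/4673 - 265*(-1/13941) = -7268/4673 + 265/13941 = -100084843/65146293 ≈ -1.5363)
a - J = -100084843/65146293 - 1*58 = -100084843/65146293 - 58 = -3878569837/65146293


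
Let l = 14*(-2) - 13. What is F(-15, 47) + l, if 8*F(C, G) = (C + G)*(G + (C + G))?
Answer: 275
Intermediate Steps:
F(C, G) = (C + G)*(C + 2*G)/8 (F(C, G) = ((C + G)*(G + (C + G)))/8 = ((C + G)*(C + 2*G))/8 = (C + G)*(C + 2*G)/8)
l = -41 (l = -28 - 13 = -41)
F(-15, 47) + l = ((¼)*47² + (⅛)*(-15)² + (3/8)*(-15)*47) - 41 = ((¼)*2209 + (⅛)*225 - 2115/8) - 41 = (2209/4 + 225/8 - 2115/8) - 41 = 316 - 41 = 275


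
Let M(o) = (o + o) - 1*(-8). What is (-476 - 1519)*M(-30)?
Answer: 103740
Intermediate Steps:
M(o) = 8 + 2*o (M(o) = 2*o + 8 = 8 + 2*o)
(-476 - 1519)*M(-30) = (-476 - 1519)*(8 + 2*(-30)) = -1995*(8 - 60) = -1995*(-52) = 103740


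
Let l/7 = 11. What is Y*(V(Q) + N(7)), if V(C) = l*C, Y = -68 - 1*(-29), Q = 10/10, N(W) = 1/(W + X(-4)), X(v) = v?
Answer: -3016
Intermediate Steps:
l = 77 (l = 7*11 = 77)
N(W) = 1/(-4 + W) (N(W) = 1/(W - 4) = 1/(-4 + W))
Q = 1 (Q = 10*(⅒) = 1)
Y = -39 (Y = -68 + 29 = -39)
V(C) = 77*C
Y*(V(Q) + N(7)) = -39*(77*1 + 1/(-4 + 7)) = -39*(77 + 1/3) = -39*(77 + ⅓) = -39*232/3 = -3016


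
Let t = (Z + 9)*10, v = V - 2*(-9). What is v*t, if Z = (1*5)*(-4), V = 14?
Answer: -3520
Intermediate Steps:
Z = -20 (Z = 5*(-4) = -20)
v = 32 (v = 14 - 2*(-9) = 14 + 18 = 32)
t = -110 (t = (-20 + 9)*10 = -11*10 = -110)
v*t = 32*(-110) = -3520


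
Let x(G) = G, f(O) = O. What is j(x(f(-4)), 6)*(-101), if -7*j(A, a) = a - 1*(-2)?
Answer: 808/7 ≈ 115.43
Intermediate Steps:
j(A, a) = -2/7 - a/7 (j(A, a) = -(a - 1*(-2))/7 = -(a + 2)/7 = -(2 + a)/7 = -2/7 - a/7)
j(x(f(-4)), 6)*(-101) = (-2/7 - ⅐*6)*(-101) = (-2/7 - 6/7)*(-101) = -8/7*(-101) = 808/7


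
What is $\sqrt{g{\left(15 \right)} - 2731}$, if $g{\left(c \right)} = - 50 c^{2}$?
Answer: $i \sqrt{13981} \approx 118.24 i$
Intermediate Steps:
$\sqrt{g{\left(15 \right)} - 2731} = \sqrt{- 50 \cdot 15^{2} - 2731} = \sqrt{\left(-50\right) 225 - 2731} = \sqrt{-11250 - 2731} = \sqrt{-13981} = i \sqrt{13981}$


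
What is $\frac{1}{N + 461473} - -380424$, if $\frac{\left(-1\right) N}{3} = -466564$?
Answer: $\frac{708031833961}{1861165} \approx 3.8042 \cdot 10^{5}$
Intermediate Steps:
$N = 1399692$ ($N = \left(-3\right) \left(-466564\right) = 1399692$)
$\frac{1}{N + 461473} - -380424 = \frac{1}{1399692 + 461473} - -380424 = \frac{1}{1861165} + 380424 = \frac{708031833961}{1861165}$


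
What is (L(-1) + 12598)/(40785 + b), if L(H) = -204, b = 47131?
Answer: 6197/43958 ≈ 0.14098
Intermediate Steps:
(L(-1) + 12598)/(40785 + b) = (-204 + 12598)/(40785 + 47131) = 12394/87916 = 12394*(1/87916) = 6197/43958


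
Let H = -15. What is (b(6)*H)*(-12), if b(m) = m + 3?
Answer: 1620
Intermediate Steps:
b(m) = 3 + m
(b(6)*H)*(-12) = ((3 + 6)*(-15))*(-12) = (9*(-15))*(-12) = -135*(-12) = 1620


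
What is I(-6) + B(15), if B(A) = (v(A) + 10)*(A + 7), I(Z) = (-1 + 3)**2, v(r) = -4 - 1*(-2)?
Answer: 180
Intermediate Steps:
v(r) = -2 (v(r) = -4 + 2 = -2)
I(Z) = 4 (I(Z) = 2**2 = 4)
B(A) = 56 + 8*A (B(A) = (-2 + 10)*(A + 7) = 8*(7 + A) = 56 + 8*A)
I(-6) + B(15) = 4 + (56 + 8*15) = 4 + (56 + 120) = 4 + 176 = 180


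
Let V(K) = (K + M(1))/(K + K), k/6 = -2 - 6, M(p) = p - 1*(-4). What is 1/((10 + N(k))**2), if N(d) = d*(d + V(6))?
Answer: 1/5152900 ≈ 1.9407e-7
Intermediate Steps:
M(p) = 4 + p (M(p) = p + 4 = 4 + p)
k = -48 (k = 6*(-2 - 6) = 6*(-8) = -48)
V(K) = (5 + K)/(2*K) (V(K) = (K + (4 + 1))/(K + K) = (K + 5)/((2*K)) = (5 + K)*(1/(2*K)) = (5 + K)/(2*K))
N(d) = d*(11/12 + d) (N(d) = d*(d + (1/2)*(5 + 6)/6) = d*(d + (1/2)*(1/6)*11) = d*(d + 11/12) = d*(11/12 + d))
1/((10 + N(k))**2) = 1/((10 + (1/12)*(-48)*(11 + 12*(-48)))**2) = 1/((10 + (1/12)*(-48)*(11 - 576))**2) = 1/((10 + (1/12)*(-48)*(-565))**2) = 1/((10 + 2260)**2) = 1/(2270**2) = 1/5152900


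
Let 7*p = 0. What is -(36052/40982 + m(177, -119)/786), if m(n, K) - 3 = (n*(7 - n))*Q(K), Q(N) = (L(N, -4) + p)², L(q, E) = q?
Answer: 2910430958227/5368642 ≈ 5.4212e+5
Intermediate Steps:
p = 0 (p = (⅐)*0 = 0)
Q(N) = N² (Q(N) = (N + 0)² = N²)
m(n, K) = 3 + n*K²*(7 - n) (m(n, K) = 3 + (n*(7 - n))*K² = 3 + n*K²*(7 - n))
-(36052/40982 + m(177, -119)/786) = -(36052/40982 + (3 - 1*(-119)²*177² + 7*177*(-119)²)/786) = -(36052*(1/40982) + (3 - 1*14161*31329 + 7*177*14161)*(1/786)) = -(18026/20491 + (3 - 443649969 + 17545479)*(1/786)) = -(18026/20491 - 426104487*1/786) = -(18026/20491 - 142034829/262) = -1*(-2910430958227/5368642) = 2910430958227/5368642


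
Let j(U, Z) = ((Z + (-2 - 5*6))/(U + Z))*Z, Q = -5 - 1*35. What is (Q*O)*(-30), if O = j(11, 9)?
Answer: -12420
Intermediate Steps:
Q = -40 (Q = -5 - 35 = -40)
j(U, Z) = Z*(-32 + Z)/(U + Z) (j(U, Z) = ((Z + (-2 - 30))/(U + Z))*Z = ((Z - 32)/(U + Z))*Z = ((-32 + Z)/(U + Z))*Z = Z*(-32 + Z)/(U + Z))
O = -207/20 (O = 9*(-32 + 9)/(11 + 9) = 9*(-23)/20 = 9*(1/20)*(-23) = -207/20 ≈ -10.350)
(Q*O)*(-30) = -40*(-207/20)*(-30) = 414*(-30) = -12420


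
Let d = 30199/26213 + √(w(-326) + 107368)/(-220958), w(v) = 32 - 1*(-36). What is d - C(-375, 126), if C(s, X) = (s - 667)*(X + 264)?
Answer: 10652469139/26213 - √26859/110479 ≈ 4.0638e+5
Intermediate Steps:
w(v) = 68 (w(v) = 32 + 36 = 68)
d = 30199/26213 - √26859/110479 (d = 30199/26213 + √(68 + 107368)/(-220958) = 30199*(1/26213) + √107436*(-1/220958) = 30199/26213 + (2*√26859)*(-1/220958) = 30199/26213 - √26859/110479 ≈ 1.1506)
C(s, X) = (-667 + s)*(264 + X)
d - C(-375, 126) = (30199/26213 - √26859/110479) - (-176088 - 667*126 + 264*(-375) + 126*(-375)) = (30199/26213 - √26859/110479) - (-176088 - 84042 - 99000 - 47250) = (30199/26213 - √26859/110479) - 1*(-406380) = (30199/26213 - √26859/110479) + 406380 = 10652469139/26213 - √26859/110479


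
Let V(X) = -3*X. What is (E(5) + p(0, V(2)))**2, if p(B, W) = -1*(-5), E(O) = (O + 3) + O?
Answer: 324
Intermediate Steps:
E(O) = 3 + 2*O (E(O) = (3 + O) + O = 3 + 2*O)
p(B, W) = 5
(E(5) + p(0, V(2)))**2 = ((3 + 2*5) + 5)**2 = ((3 + 10) + 5)**2 = (13 + 5)**2 = 18**2 = 324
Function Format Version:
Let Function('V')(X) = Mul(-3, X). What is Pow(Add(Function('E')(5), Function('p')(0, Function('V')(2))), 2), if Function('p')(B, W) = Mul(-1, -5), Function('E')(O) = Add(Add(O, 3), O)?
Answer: 324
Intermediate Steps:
Function('E')(O) = Add(3, Mul(2, O)) (Function('E')(O) = Add(Add(3, O), O) = Add(3, Mul(2, O)))
Function('p')(B, W) = 5
Pow(Add(Function('E')(5), Function('p')(0, Function('V')(2))), 2) = Pow(Add(Add(3, Mul(2, 5)), 5), 2) = Pow(Add(Add(3, 10), 5), 2) = Pow(Add(13, 5), 2) = Pow(18, 2) = 324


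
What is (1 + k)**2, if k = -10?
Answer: 81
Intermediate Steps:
(1 + k)**2 = (1 - 10)**2 = (-9)**2 = 81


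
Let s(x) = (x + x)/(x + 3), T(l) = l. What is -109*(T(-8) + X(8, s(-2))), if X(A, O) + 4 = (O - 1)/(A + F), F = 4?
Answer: 16241/12 ≈ 1353.4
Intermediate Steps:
s(x) = 2*x/(3 + x) (s(x) = (2*x)/(3 + x) = 2*x/(3 + x))
X(A, O) = -4 + (-1 + O)/(4 + A) (X(A, O) = -4 + (O - 1)/(A + 4) = -4 + (-1 + O)/(4 + A))
-109*(T(-8) + X(8, s(-2))) = -109*(-8 + (-17 + 2*(-2)/(3 - 2) - 4*8)/(4 + 8)) = -109*(-8 + (-17 + 2*(-2)/1 - 32)/12) = -109*(-8 + (-17 + 2*(-2)*1 - 32)/12) = -109*(-8 + (-17 - 4 - 32)/12) = -109*(-8 + (1/12)*(-53)) = -109*(-8 - 53/12) = -109*(-149/12) = 16241/12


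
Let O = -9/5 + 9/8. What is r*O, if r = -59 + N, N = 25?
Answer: 459/20 ≈ 22.950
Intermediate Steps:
r = -34 (r = -59 + 25 = -34)
O = -27/40 (O = -9*1/5 + 9*(1/8) = -9/5 + 9/8 = -27/40 ≈ -0.67500)
r*O = -34*(-27/40) = 459/20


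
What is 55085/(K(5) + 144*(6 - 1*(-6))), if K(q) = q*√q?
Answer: 95186880/2985859 - 275425*√5/2985859 ≈ 31.673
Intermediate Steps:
K(q) = q^(3/2)
55085/(K(5) + 144*(6 - 1*(-6))) = 55085/(5^(3/2) + 144*(6 - 1*(-6))) = 55085/(5*√5 + 144*(6 + 6)) = 55085/(5*√5 + 144*12) = 55085/(5*√5 + 1728) = 55085/(1728 + 5*√5)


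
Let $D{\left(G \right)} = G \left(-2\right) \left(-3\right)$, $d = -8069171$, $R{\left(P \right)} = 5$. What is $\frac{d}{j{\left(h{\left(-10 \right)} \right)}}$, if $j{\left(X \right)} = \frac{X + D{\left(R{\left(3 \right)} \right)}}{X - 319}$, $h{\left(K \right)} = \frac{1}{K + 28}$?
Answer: $\frac{46325110711}{541} \approx 8.5629 \cdot 10^{7}$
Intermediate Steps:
$h{\left(K \right)} = \frac{1}{28 + K}$
$D{\left(G \right)} = 6 G$ ($D{\left(G \right)} = - 2 G \left(-3\right) = 6 G$)
$j{\left(X \right)} = \frac{30 + X}{-319 + X}$ ($j{\left(X \right)} = \frac{X + 6 \cdot 5}{X - 319} = \frac{X + 30}{-319 + X} = \frac{30 + X}{-319 + X}$)
$\frac{d}{j{\left(h{\left(-10 \right)} \right)}} = - \frac{8069171}{\frac{1}{-319 + \frac{1}{28 - 10}} \left(30 + \frac{1}{28 - 10}\right)} = - \frac{8069171}{\frac{1}{-319 + \frac{1}{18}} \left(30 + \frac{1}{18}\right)} = - \frac{8069171}{\frac{1}{- \frac{5741}{18}} \cdot \frac{541}{18}} = - \frac{8069171}{\left(- \frac{18}{5741}\right) \frac{541}{18}} = - \frac{8069171}{- \frac{541}{5741}} = \left(-8069171\right) \left(- \frac{5741}{541}\right) = \frac{46325110711}{541}$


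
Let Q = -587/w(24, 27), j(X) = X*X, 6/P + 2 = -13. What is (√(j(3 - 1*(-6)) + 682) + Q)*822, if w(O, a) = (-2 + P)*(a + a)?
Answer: 402095/108 + 822*√763 ≈ 26429.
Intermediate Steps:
P = -⅖ (P = 6/(-2 - 13) = 6/(-15) = 6*(-1/15) = -⅖ ≈ -0.40000)
w(O, a) = -24*a/5 (w(O, a) = (-2 - ⅖)*(a + a) = -24*a/5)
j(X) = X²
Q = 2935/648 (Q = -587/((-24/5*27)) = -587/(-648/5) = -587*(-5/648) = 2935/648 ≈ 4.5293)
(√(j(3 - 1*(-6)) + 682) + Q)*822 = (√((3 - 1*(-6))² + 682) + 2935/648)*822 = (√((3 + 6)² + 682) + 2935/648)*822 = (√(9² + 682) + 2935/648)*822 = (√(81 + 682) + 2935/648)*822 = (√763 + 2935/648)*822 = (2935/648 + √763)*822 = 402095/108 + 822*√763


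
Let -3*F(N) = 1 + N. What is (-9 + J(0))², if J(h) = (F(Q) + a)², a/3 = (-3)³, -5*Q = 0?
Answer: 3534897025/81 ≈ 4.3641e+7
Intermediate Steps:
Q = 0 (Q = -⅕*0 = 0)
a = -81 (a = 3*(-3)³ = 3*(-27) = -81)
F(N) = -⅓ - N/3 (F(N) = -(1 + N)/3 = -⅓ - N/3)
J(h) = 59536/9 (J(h) = ((-⅓ - ⅓*0) - 81)² = ((-⅓ + 0) - 81)² = (-⅓ - 81)² = (-244/3)² = 59536/9)
(-9 + J(0))² = (-9 + 59536/9)² = (59455/9)² = 3534897025/81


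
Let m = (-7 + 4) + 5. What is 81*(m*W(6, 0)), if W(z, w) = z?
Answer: 972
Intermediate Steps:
m = 2 (m = -3 + 5 = 2)
81*(m*W(6, 0)) = 81*(2*6) = 81*12 = 972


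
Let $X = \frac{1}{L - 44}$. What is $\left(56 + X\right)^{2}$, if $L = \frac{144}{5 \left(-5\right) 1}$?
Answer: $\frac{4849590321}{1547536} \approx 3133.8$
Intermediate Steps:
$L = - \frac{144}{25}$ ($L = \frac{144}{\left(-25\right) 1} = \frac{144}{-25} = 144 \left(- \frac{1}{25}\right) = - \frac{144}{25} \approx -5.76$)
$X = - \frac{25}{1244}$ ($X = \frac{1}{- \frac{144}{25} - 44} = \frac{1}{- \frac{1244}{25}} = - \frac{25}{1244} \approx -0.020096$)
$\left(56 + X\right)^{2} = \left(56 - \frac{25}{1244}\right)^{2} = \left(\frac{69639}{1244}\right)^{2} = \frac{4849590321}{1547536}$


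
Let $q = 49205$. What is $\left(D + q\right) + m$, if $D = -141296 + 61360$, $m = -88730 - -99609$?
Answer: $-19852$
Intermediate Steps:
$m = 10879$ ($m = -88730 + 99609 = 10879$)
$D = -79936$
$\left(D + q\right) + m = \left(-79936 + 49205\right) + 10879 = -30731 + 10879 = -19852$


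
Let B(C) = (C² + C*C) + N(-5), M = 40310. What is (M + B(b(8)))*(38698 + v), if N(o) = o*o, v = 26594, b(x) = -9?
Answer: 2644130124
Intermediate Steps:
N(o) = o²
B(C) = 25 + 2*C² (B(C) = (C² + C*C) + (-5)² = (C² + C²) + 25 = 2*C² + 25 = 25 + 2*C²)
(M + B(b(8)))*(38698 + v) = (40310 + (25 + 2*(-9)²))*(38698 + 26594) = (40310 + (25 + 2*81))*65292 = (40310 + (25 + 162))*65292 = (40310 + 187)*65292 = 40497*65292 = 2644130124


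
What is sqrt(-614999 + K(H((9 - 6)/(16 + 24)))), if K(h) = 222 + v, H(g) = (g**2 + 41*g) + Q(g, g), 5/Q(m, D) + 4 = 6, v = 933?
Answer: 2*I*sqrt(153461) ≈ 783.48*I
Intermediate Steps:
Q(m, D) = 5/2 (Q(m, D) = 5/(-4 + 6) = 5/2)
H(g) = 5/2 + g**2 + 41*g (H(g) = (g**2 + 41*g) + 5/2 = 5/2 + g**2 + 41*g)
K(h) = 1155 (K(h) = 222 + 933 = 1155)
sqrt(-614999 + K(H((9 - 6)/(16 + 24)))) = sqrt(-614999 + 1155) = sqrt(-613844) = 2*I*sqrt(153461)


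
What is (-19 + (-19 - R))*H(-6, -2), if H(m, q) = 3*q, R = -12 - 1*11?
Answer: 90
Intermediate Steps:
R = -23 (R = -12 - 11 = -23)
(-19 + (-19 - R))*H(-6, -2) = (-19 + (-19 - 1*(-23)))*(3*(-2)) = (-19 + (-19 + 23))*(-6) = (-19 + 4)*(-6) = -15*(-6) = 90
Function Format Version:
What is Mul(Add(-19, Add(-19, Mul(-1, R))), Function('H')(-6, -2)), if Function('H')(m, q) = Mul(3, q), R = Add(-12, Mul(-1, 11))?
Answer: 90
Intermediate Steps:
R = -23 (R = Add(-12, -11) = -23)
Mul(Add(-19, Add(-19, Mul(-1, R))), Function('H')(-6, -2)) = Mul(Add(-19, Add(-19, Mul(-1, -23))), Mul(3, -2)) = Mul(Add(-19, Add(-19, 23)), -6) = Mul(Add(-19, 4), -6) = Mul(-15, -6) = 90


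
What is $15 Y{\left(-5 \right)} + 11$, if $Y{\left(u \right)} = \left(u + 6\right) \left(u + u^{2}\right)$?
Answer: $311$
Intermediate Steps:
$Y{\left(u \right)} = \left(6 + u\right) \left(u + u^{2}\right)$
$15 Y{\left(-5 \right)} + 11 = 15 \left(- 5 \left(6 + \left(-5\right)^{2} + 7 \left(-5\right)\right)\right) + 11 = 15 \left(- 5 \left(6 + 25 - 35\right)\right) + 11 = 15 \left(\left(-5\right) \left(-4\right)\right) + 11 = 15 \cdot 20 + 11 = 300 + 11 = 311$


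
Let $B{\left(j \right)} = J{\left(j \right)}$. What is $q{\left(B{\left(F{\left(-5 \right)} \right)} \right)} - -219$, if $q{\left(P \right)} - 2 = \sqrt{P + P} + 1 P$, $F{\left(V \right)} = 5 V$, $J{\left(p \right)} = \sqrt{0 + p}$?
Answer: $221 + 5 i + \sqrt{10} \sqrt{i} \approx 223.24 + 7.2361 i$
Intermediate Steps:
$J{\left(p \right)} = \sqrt{p}$
$B{\left(j \right)} = \sqrt{j}$
$q{\left(P \right)} = 2 + P + \sqrt{2} \sqrt{P}$ ($q{\left(P \right)} = 2 + \left(\sqrt{P + P} + 1 P\right) = 2 + \left(\sqrt{2 P} + P\right) = 2 + \left(\sqrt{2} \sqrt{P} + P\right) = 2 + \left(P + \sqrt{2} \sqrt{P}\right) = 2 + P + \sqrt{2} \sqrt{P}$)
$q{\left(B{\left(F{\left(-5 \right)} \right)} \right)} - -219 = \left(2 + \sqrt{5 \left(-5\right)} + \sqrt{2} \sqrt{\sqrt{5 \left(-5\right)}}\right) - -219 = \left(2 + \sqrt{-25} + \sqrt{2} \sqrt{\sqrt{-25}}\right) + 219 = \left(2 + 5 i + \sqrt{2} \sqrt{5 i}\right) + 219 = \left(2 + 5 i + \sqrt{2} \sqrt{5} \sqrt{i}\right) + 219 = \left(2 + 5 i + \sqrt{10} \sqrt{i}\right) + 219 = 221 + 5 i + \sqrt{10} \sqrt{i}$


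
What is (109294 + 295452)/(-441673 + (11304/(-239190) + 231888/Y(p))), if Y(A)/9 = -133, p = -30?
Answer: -919706359530/1004056074373 ≈ -0.91599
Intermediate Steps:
Y(A) = -1197 (Y(A) = 9*(-133) = -1197)
(109294 + 295452)/(-441673 + (11304/(-239190) + 231888/Y(p))) = (109294 + 295452)/(-441673 + (11304/(-239190) + 231888/(-1197))) = 404746/(-441673 + (11304*(-1/239190) + 231888*(-1/1197))) = 404746/(-441673 + (-1884/39865 - 77296/399)) = 404746/(-441673 - 440308108/2272305) = 404746/(-1004056074373/2272305) = 404746*(-2272305/1004056074373) = -919706359530/1004056074373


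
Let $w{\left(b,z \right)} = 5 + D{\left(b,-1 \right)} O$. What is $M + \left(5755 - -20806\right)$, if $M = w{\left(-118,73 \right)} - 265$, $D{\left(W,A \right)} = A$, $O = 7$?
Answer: $26294$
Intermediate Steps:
$w{\left(b,z \right)} = -2$ ($w{\left(b,z \right)} = 5 - 7 = -2$)
$M = -267$ ($M = -2 - 265 = -267$)
$M + \left(5755 - -20806\right) = -267 + \left(5755 - -20806\right) = -267 + \left(5755 + 20806\right) = -267 + 26561 = 26294$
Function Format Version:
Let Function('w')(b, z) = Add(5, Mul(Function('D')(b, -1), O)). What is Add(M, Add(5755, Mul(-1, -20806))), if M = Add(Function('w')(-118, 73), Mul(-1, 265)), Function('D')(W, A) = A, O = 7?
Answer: 26294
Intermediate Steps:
Function('w')(b, z) = -2 (Function('w')(b, z) = Add(5, Mul(-1, 7)) = Add(5, -7) = -2)
M = -267 (M = Add(-2, Mul(-1, 265)) = Add(-2, -265) = -267)
Add(M, Add(5755, Mul(-1, -20806))) = Add(-267, Add(5755, Mul(-1, -20806))) = Add(-267, Add(5755, 20806)) = Add(-267, 26561) = 26294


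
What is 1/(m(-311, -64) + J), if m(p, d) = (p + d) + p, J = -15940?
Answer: -1/16626 ≈ -6.0147e-5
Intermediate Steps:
m(p, d) = d + 2*p (m(p, d) = (d + p) + p = d + 2*p)
1/(m(-311, -64) + J) = 1/((-64 + 2*(-311)) - 15940) = 1/((-64 - 622) - 15940) = 1/(-686 - 15940) = 1/(-16626) = -1/16626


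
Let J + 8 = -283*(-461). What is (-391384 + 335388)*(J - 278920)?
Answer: 8313446140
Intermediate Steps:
J = 130455 (J = -8 - 283*(-461) = -8 + 130463 = 130455)
(-391384 + 335388)*(J - 278920) = (-391384 + 335388)*(130455 - 278920) = -55996*(-148465) = 8313446140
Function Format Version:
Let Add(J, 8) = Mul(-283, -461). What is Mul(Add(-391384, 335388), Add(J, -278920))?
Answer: 8313446140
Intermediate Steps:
J = 130455 (J = Add(-8, Mul(-283, -461)) = Add(-8, 130463) = 130455)
Mul(Add(-391384, 335388), Add(J, -278920)) = Mul(Add(-391384, 335388), Add(130455, -278920)) = Mul(-55996, -148465) = 8313446140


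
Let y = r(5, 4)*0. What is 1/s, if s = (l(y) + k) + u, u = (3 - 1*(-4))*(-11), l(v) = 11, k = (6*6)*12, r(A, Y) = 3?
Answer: 1/366 ≈ 0.0027322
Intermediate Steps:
k = 432 (k = 36*12 = 432)
y = 0 (y = 3*0 = 0)
u = -77 (u = (3 + 4)*(-11) = 7*(-11) = -77)
s = 366 (s = (11 + 432) - 77 = 443 - 77 = 366)
1/s = 1/366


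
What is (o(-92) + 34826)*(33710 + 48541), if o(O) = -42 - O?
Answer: 2868585876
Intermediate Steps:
(o(-92) + 34826)*(33710 + 48541) = ((-42 - 1*(-92)) + 34826)*(33710 + 48541) = ((-42 + 92) + 34826)*82251 = (50 + 34826)*82251 = 34876*82251 = 2868585876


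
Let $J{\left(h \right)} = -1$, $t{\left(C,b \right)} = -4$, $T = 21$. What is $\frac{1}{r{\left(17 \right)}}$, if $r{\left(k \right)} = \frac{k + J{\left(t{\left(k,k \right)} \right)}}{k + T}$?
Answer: $\frac{19}{8} \approx 2.375$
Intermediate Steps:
$r{\left(k \right)} = \frac{-1 + k}{21 + k}$ ($r{\left(k \right)} = \frac{k - 1}{k + 21} = \frac{-1 + k}{21 + k}$)
$\frac{1}{r{\left(17 \right)}} = \frac{1}{\frac{1}{21 + 17} \left(-1 + 17\right)} = \frac{1}{\frac{1}{38} \cdot 16} = \frac{1}{\frac{8}{19}} = \frac{19}{8}$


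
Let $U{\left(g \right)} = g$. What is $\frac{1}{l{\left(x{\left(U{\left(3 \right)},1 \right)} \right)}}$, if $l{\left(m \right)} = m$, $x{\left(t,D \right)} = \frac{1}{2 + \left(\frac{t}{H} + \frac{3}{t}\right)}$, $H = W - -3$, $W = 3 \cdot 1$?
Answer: $\frac{7}{2} \approx 3.5$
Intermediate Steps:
$W = 3$
$H = 6$ ($H = 3 - -3 = 3 + 3 = 6$)
$x{\left(t,D \right)} = \frac{1}{2 + \frac{3}{t} + \frac{t}{6}}$ ($x{\left(t,D \right)} = \frac{1}{2 + \left(\frac{t}{6} + \frac{3}{t}\right)} = \frac{1}{2 + \left(\frac{3}{t} + \frac{t}{6}\right)} = \frac{1}{2 + \frac{3}{t} + \frac{t}{6}}$)
$\frac{1}{l{\left(x{\left(U{\left(3 \right)},1 \right)} \right)}} = \frac{1}{6 \cdot 3 \frac{1}{18 + 3^{2} + 12 \cdot 3}} = \frac{1}{6 \cdot 3 \frac{1}{18 + 9 + 36}} = \frac{1}{6 \cdot 3 \cdot \frac{1}{63}} = \frac{1}{\frac{2}{7}} = \frac{7}{2}$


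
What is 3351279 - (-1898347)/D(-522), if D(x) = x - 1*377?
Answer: 97125854/29 ≈ 3.3492e+6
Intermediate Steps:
D(x) = -377 + x (D(x) = x - 377 = -377 + x)
3351279 - (-1898347)/D(-522) = 3351279 - (-1898347)/(-377 - 522) = 3351279 - (-1898347)/(-899) = 3351279 - (-1898347)*(-1)/899 = 3351279 - 1*61237/29 = 3351279 - 61237/29 = 97125854/29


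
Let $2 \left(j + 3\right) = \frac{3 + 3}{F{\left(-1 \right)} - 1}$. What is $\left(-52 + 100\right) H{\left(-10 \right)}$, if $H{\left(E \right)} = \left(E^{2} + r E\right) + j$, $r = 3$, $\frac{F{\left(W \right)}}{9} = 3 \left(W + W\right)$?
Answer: $\frac{176736}{55} \approx 3213.4$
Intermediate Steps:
$F{\left(W \right)} = 54 W$ ($F{\left(W \right)} = 9 \cdot 3 \left(W + W\right) = 9 \cdot 3 \cdot 2 W = 9 \cdot 6 W = 54 W$)
$j = - \frac{168}{55}$ ($j = -3 + \frac{\left(3 + 3\right) \frac{1}{54 \left(-1\right) - 1}}{2} = -3 + \frac{6 \frac{1}{-54 - 1}}{2} = -3 + \frac{6 \frac{1}{-55}}{2} = -3 + \frac{6 \left(- \frac{1}{55}\right)}{2} = -3 + \frac{1}{2} \left(- \frac{6}{55}\right) = -3 - \frac{3}{55} = - \frac{168}{55} \approx -3.0545$)
$H{\left(E \right)} = - \frac{168}{55} + E^{2} + 3 E$ ($H{\left(E \right)} = \left(E^{2} + 3 E\right) - \frac{168}{55} = - \frac{168}{55} + E^{2} + 3 E$)
$\left(-52 + 100\right) H{\left(-10 \right)} = \left(-52 + 100\right) \left(- \frac{168}{55} + \left(-10\right)^{2} + 3 \left(-10\right)\right) = 48 \left(- \frac{168}{55} + 100 - 30\right) = 48 \cdot \frac{3682}{55} = \frac{176736}{55}$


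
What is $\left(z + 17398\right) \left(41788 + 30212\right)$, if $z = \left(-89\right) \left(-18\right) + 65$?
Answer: $1372680000$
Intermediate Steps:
$z = 1667$ ($z = 1602 + 65 = 1667$)
$\left(z + 17398\right) \left(41788 + 30212\right) = \left(1667 + 17398\right) \left(41788 + 30212\right) = 19065 \cdot 72000 = 1372680000$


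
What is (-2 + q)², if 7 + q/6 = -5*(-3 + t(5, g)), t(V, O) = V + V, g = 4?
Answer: 64516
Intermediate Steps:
t(V, O) = 2*V
q = -252 (q = -42 + 6*(-5*(-3 + 2*5)) = -42 + 6*(-5*(-3 + 10)) = -42 + 6*(-5*7) = -42 + 6*(-35) = -42 - 210 = -252)
(-2 + q)² = (-2 - 252)² = (-254)² = 64516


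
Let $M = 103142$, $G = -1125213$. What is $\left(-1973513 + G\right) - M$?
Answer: $-3201868$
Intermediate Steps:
$\left(-1973513 + G\right) - M = \left(-1973513 - 1125213\right) - 103142 = -3098726 - 103142 = -3201868$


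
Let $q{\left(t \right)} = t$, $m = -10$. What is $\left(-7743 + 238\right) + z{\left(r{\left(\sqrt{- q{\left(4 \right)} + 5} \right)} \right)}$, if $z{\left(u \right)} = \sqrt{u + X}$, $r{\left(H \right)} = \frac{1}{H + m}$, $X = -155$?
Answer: $-7505 + \frac{2 i \sqrt{349}}{3} \approx -7505.0 + 12.454 i$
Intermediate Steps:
$r{\left(H \right)} = \frac{1}{-10 + H}$ ($r{\left(H \right)} = \frac{1}{H - 10} = \frac{1}{-10 + H}$)
$z{\left(u \right)} = \sqrt{-155 + u}$ ($z{\left(u \right)} = \sqrt{u - 155} = \sqrt{-155 + u}$)
$\left(-7743 + 238\right) + z{\left(r{\left(\sqrt{- q{\left(4 \right)} + 5} \right)} \right)} = \left(-7743 + 238\right) + \sqrt{-155 + \frac{1}{-10 + \sqrt{\left(-1\right) 4 + 5}}} = -7505 + \sqrt{-155 + \frac{1}{-10 + \sqrt{-4 + 5}}} = -7505 + \sqrt{-155 + \frac{1}{-10 + \sqrt{1}}} = -7505 + \sqrt{-155 + \frac{1}{-10 + 1}} = -7505 + \sqrt{-155 + \frac{1}{-9}} = -7505 + \sqrt{-155 - \frac{1}{9}} = -7505 + \sqrt{- \frac{1396}{9}} = -7505 + \frac{2 i \sqrt{349}}{3}$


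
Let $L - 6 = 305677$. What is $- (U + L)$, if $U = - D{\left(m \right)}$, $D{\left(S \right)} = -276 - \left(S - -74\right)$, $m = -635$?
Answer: $-305398$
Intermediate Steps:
$D{\left(S \right)} = -350 - S$ ($D{\left(S \right)} = -276 - \left(S + 74\right) = -276 - \left(74 + S\right) = -350 - S$)
$U = -285$ ($U = - (-350 - -635) = - (-350 + 635) = \left(-1\right) 285 = -285$)
$L = 305683$ ($L = 6 + 305677 = 305683$)
$- (U + L) = - (-285 + 305683) = \left(-1\right) 305398 = -305398$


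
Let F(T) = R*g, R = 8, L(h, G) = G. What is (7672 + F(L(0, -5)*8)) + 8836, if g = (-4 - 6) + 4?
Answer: 16460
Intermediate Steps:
g = -6 (g = -10 + 4 = -6)
F(T) = -48 (F(T) = 8*(-6) = -48)
(7672 + F(L(0, -5)*8)) + 8836 = (7672 - 48) + 8836 = 7624 + 8836 = 16460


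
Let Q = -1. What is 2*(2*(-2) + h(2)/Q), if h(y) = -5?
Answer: 2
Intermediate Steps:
2*(2*(-2) + h(2)/Q) = 2*(2*(-2) - 5/(-1)) = 2*(-4 - 5*(-1)) = 2*(-4 + 5) = 2*1 = 2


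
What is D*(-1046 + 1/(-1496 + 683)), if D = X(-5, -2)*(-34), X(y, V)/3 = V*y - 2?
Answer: 231308528/271 ≈ 8.5354e+5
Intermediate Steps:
X(y, V) = -6 + 3*V*y (X(y, V) = 3*(V*y - 2) = 3*(-2 + V*y) = -6 + 3*V*y)
D = -816 (D = (-6 + 3*(-2)*(-5))*(-34) = (-6 + 30)*(-34) = 24*(-34) = -816)
D*(-1046 + 1/(-1496 + 683)) = -816*(-1046 + 1/(-1496 + 683)) = -816*(-1046 + 1/(-813)) = -816*(-1046 - 1/813) = -816*(-850399/813) = 231308528/271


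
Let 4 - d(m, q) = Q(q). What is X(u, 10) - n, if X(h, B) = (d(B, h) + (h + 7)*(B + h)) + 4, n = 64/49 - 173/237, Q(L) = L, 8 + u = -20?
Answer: 4801091/11613 ≈ 413.42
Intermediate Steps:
u = -28 (u = -8 - 20 = -28)
d(m, q) = 4 - q
n = 6691/11613 (n = 64*(1/49) - 173*1/237 = 64/49 - 173/237 = 6691/11613 ≈ 0.57616)
X(h, B) = 8 - h + (7 + h)*(B + h) (X(h, B) = ((4 - h) + (h + 7)*(B + h)) + 4 = ((4 - h) + (7 + h)*(B + h)) + 4 = (4 - h + (7 + h)*(B + h)) + 4 = 8 - h + (7 + h)*(B + h))
X(u, 10) - n = (8 + (-28)² + 6*(-28) + 7*10 + 10*(-28)) - 1*6691/11613 = (8 + 784 - 168 + 70 - 280) - 6691/11613 = 414 - 6691/11613 = 4801091/11613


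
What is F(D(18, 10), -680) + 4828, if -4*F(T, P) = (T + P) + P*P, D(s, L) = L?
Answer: -221209/2 ≈ -1.1060e+5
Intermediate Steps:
F(T, P) = -P/4 - T/4 - P**2/4 (F(T, P) = -((T + P) + P*P)/4 = -((P + T) + P**2)/4 = -(P + T + P**2)/4 = -P/4 - T/4 - P**2/4)
F(D(18, 10), -680) + 4828 = (-1/4*(-680) - 1/4*10 - 1/4*(-680)**2) + 4828 = (170 - 5/2 - 1/4*462400) + 4828 = (170 - 5/2 - 115600) + 4828 = -230865/2 + 4828 = -221209/2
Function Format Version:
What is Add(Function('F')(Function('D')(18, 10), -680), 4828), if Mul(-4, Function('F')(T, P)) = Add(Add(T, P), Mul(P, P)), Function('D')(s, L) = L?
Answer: Rational(-221209, 2) ≈ -1.1060e+5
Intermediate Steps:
Function('F')(T, P) = Add(Mul(Rational(-1, 4), P), Mul(Rational(-1, 4), T), Mul(Rational(-1, 4), Pow(P, 2))) (Function('F')(T, P) = Mul(Rational(-1, 4), Add(Add(T, P), Mul(P, P))) = Mul(Rational(-1, 4), Add(Add(P, T), Pow(P, 2))) = Mul(Rational(-1, 4), Add(P, T, Pow(P, 2))) = Add(Mul(Rational(-1, 4), P), Mul(Rational(-1, 4), T), Mul(Rational(-1, 4), Pow(P, 2))))
Add(Function('F')(Function('D')(18, 10), -680), 4828) = Add(Add(Mul(Rational(-1, 4), -680), Mul(Rational(-1, 4), 10), Mul(Rational(-1, 4), Pow(-680, 2))), 4828) = Add(Add(170, Rational(-5, 2), Mul(Rational(-1, 4), 462400)), 4828) = Add(Add(170, Rational(-5, 2), -115600), 4828) = Add(Rational(-230865, 2), 4828) = Rational(-221209, 2)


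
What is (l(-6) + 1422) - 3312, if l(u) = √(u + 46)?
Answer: -1890 + 2*√10 ≈ -1883.7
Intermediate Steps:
l(u) = √(46 + u)
(l(-6) + 1422) - 3312 = (√(46 - 6) + 1422) - 3312 = (√40 + 1422) - 3312 = (2*√10 + 1422) - 3312 = (1422 + 2*√10) - 3312 = -1890 + 2*√10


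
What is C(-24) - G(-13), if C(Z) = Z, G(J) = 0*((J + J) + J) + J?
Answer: -11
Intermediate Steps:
G(J) = J (G(J) = 0*(2*J + J) + J = 0*(3*J) + J = 0 + J = J)
C(-24) - G(-13) = -24 - 1*(-13) = -24 + 13 = -11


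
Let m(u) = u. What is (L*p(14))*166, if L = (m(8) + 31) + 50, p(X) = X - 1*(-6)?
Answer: 295480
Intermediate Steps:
p(X) = 6 + X (p(X) = X + 6 = 6 + X)
L = 89 (L = (8 + 31) + 50 = 39 + 50 = 89)
(L*p(14))*166 = (89*(6 + 14))*166 = (89*20)*166 = 1780*166 = 295480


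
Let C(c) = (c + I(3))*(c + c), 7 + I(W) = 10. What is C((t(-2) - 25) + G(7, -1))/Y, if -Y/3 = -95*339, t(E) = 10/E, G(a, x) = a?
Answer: 184/19323 ≈ 0.0095223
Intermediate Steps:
I(W) = 3 (I(W) = -7 + 10 = 3)
C(c) = 2*c*(3 + c) (C(c) = (c + 3)*(c + c) = (3 + c)*(2*c) = 2*c*(3 + c))
Y = 96615 (Y = -(-285)*339 = -3*(-32205) = 96615)
C((t(-2) - 25) + G(7, -1))/Y = (2*((10/(-2) - 25) + 7)*(3 + ((10/(-2) - 25) + 7)))/96615 = (2*((10*(-½) - 25) + 7)*(3 + ((10*(-½) - 25) + 7)))*(1/96615) = (2*((-5 - 25) + 7)*(3 + ((-5 - 25) + 7)))*(1/96615) = (2*(-30 + 7)*(3 + (-30 + 7)))*(1/96615) = (2*(-23)*(3 - 23))*(1/96615) = (2*(-23)*(-20))*(1/96615) = 920*(1/96615) = 184/19323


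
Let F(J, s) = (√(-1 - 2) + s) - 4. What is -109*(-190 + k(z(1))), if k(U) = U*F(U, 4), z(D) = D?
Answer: 20710 - 109*I*√3 ≈ 20710.0 - 188.79*I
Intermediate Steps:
F(J, s) = -4 + s + I*√3 (F(J, s) = (√(-3) + s) - 4 = (I*√3 + s) - 4 = (s + I*√3) - 4 = -4 + s + I*√3)
k(U) = I*U*√3 (k(U) = U*(-4 + 4 + I*√3) = U*(I*√3) = I*U*√3)
-109*(-190 + k(z(1))) = -109*(-190 + I*1*√3) = -109*(-190 + I*√3) = 20710 - 109*I*√3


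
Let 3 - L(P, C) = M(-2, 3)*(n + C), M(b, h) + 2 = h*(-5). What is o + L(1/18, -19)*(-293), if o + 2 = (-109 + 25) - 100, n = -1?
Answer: 98555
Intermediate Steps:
o = -186 (o = -2 + ((-109 + 25) - 100) = -2 + (-84 - 100) = -2 - 184 = -186)
M(b, h) = -2 - 5*h (M(b, h) = -2 + h*(-5) = -2 - 5*h)
L(P, C) = -14 + 17*C (L(P, C) = 3 - (-2 - 5*3)*(-1 + C) = 3 - (-2 - 15)*(-1 + C) = 3 - (-17)*(-1 + C) = 3 - (17 - 17*C) = 3 + (-17 + 17*C) = -14 + 17*C)
o + L(1/18, -19)*(-293) = -186 + (-14 + 17*(-19))*(-293) = -186 + (-14 - 323)*(-293) = -186 - 337*(-293) = -186 + 98741 = 98555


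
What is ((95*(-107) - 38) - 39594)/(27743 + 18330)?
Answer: -49797/46073 ≈ -1.0808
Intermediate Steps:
((95*(-107) - 38) - 39594)/(27743 + 18330) = ((-10165 - 38) - 39594)/46073 = (-10203 - 39594)*(1/46073) = -49797*1/46073 = -49797/46073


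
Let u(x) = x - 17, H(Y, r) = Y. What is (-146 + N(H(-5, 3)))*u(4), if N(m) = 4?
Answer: 1846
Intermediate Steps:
u(x) = -17 + x
(-146 + N(H(-5, 3)))*u(4) = (-146 + 4)*(-17 + 4) = -142*(-13) = 1846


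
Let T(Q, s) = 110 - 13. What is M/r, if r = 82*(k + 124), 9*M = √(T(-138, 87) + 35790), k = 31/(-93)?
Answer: √35887/91266 ≈ 0.0020757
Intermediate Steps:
T(Q, s) = 97
k = -⅓ (k = 31*(-1/93) = -⅓ ≈ -0.33333)
M = √35887/9 (M = √(97 + 35790)/9 = √35887/9 ≈ 21.049)
r = 30422/3 (r = 82*(-⅓ + 124) = 82*(371/3) = 30422/3 ≈ 10141.)
M/r = (√35887/9)/(30422/3) = (√35887/9)*(3/30422) = √35887/91266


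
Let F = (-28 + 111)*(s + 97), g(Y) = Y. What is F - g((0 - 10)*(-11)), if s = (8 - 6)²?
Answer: 8273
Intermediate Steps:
s = 4 (s = 2² = 4)
F = 8383 (F = (-28 + 111)*(4 + 97) = 83*101 = 8383)
F - g((0 - 10)*(-11)) = 8383 - (0 - 10)*(-11) = 8383 - (-10)*(-11) = 8383 - 1*110 = 8383 - 110 = 8273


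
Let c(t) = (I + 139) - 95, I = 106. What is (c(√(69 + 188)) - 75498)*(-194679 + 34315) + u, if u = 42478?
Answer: 12083149150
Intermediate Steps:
c(t) = 150 (c(t) = (106 + 139) - 95 = 245 - 95 = 150)
(c(√(69 + 188)) - 75498)*(-194679 + 34315) + u = (150 - 75498)*(-194679 + 34315) + 42478 = -75348*(-160364) + 42478 = 12083106672 + 42478 = 12083149150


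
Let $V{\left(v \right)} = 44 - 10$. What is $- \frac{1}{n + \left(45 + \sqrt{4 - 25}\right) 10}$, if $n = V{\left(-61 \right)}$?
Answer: $\frac{i}{2 \left(- 242 i + 5 \sqrt{21}\right)} \approx -0.0020478 + 0.00019388 i$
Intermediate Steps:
$V{\left(v \right)} = 34$ ($V{\left(v \right)} = 44 - 10 = 34$)
$n = 34$
$- \frac{1}{n + \left(45 + \sqrt{4 - 25}\right) 10} = - \frac{1}{34 + \left(45 + \sqrt{4 - 25}\right) 10} = - \frac{1}{34 + \left(45 + \sqrt{-21}\right) 10} = - \frac{1}{34 + \left(45 + i \sqrt{21}\right) 10} = - \frac{1}{34 + \left(450 + 10 i \sqrt{21}\right)} = - \frac{1}{484 + 10 i \sqrt{21}}$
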